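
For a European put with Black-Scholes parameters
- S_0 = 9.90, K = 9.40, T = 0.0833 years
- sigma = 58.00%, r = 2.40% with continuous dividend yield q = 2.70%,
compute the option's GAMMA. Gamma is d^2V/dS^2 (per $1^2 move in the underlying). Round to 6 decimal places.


Answer: Gamma = 0.222441

Derivation:
d1 = 0.3917979500; d2 = 0.2243998616
phi(d1) = 0.3694679246; exp(-qT) = 0.9977534273; exp(-rT) = 0.9980027971
Gamma = exp(-qT) * phi(d1) / (S * sigma * sqrt(T)) = 0.9977534273 * 0.3694679246 / (9.9000 * 0.5800 * 0.2886173938) = 0.222441


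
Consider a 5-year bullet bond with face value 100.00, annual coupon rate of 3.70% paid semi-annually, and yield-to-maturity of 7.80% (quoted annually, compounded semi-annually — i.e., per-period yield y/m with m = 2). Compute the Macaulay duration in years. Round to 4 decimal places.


Answer: Macaulay duration = 4.5641 years

Derivation:
Coupon per period c = face * coupon_rate / m = 1.850000
Periods per year m = 2; per-period yield y/m = 0.039000
Number of cashflows N = 10
Cashflows (t years, CF_t, discount factor 1/(1+y/m)^(m*t), PV):
  t = 0.5000: CF_t = 1.850000, DF = 0.962464, PV = 1.780558
  t = 1.0000: CF_t = 1.850000, DF = 0.926337, PV = 1.713723
  t = 1.5000: CF_t = 1.850000, DF = 0.891566, PV = 1.649397
  t = 2.0000: CF_t = 1.850000, DF = 0.858100, PV = 1.587485
  t = 2.5000: CF_t = 1.850000, DF = 0.825890, PV = 1.527897
  t = 3.0000: CF_t = 1.850000, DF = 0.794889, PV = 1.470545
  t = 3.5000: CF_t = 1.850000, DF = 0.765052, PV = 1.415347
  t = 4.0000: CF_t = 1.850000, DF = 0.736335, PV = 1.362220
  t = 4.5000: CF_t = 1.850000, DF = 0.708696, PV = 1.311088
  t = 5.0000: CF_t = 101.850000, DF = 0.682094, PV = 69.471321
Price P = sum_t PV_t = 83.289581
Macaulay numerator sum_t t * PV_t:
  t * PV_t at t = 0.5000: 0.890279
  t * PV_t at t = 1.0000: 1.713723
  t * PV_t at t = 1.5000: 2.474095
  t * PV_t at t = 2.0000: 3.174969
  t * PV_t at t = 2.5000: 3.819742
  t * PV_t at t = 3.0000: 4.411636
  t * PV_t at t = 3.5000: 4.953714
  t * PV_t at t = 4.0000: 5.448881
  t * PV_t at t = 4.5000: 5.899895
  t * PV_t at t = 5.0000: 347.356606
Macaulay duration D = (sum_t t * PV_t) / P = 380.143541 / 83.289581 = 4.564119


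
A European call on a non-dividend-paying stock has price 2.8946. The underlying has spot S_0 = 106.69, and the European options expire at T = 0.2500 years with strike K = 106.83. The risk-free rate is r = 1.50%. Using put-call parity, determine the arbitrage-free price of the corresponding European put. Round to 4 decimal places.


Answer: Put price = 2.6347

Derivation:
Put-call parity: C - P = S_0 * exp(-qT) - K * exp(-rT).
S_0 * exp(-qT) = 106.6900 * 1.00000000 = 106.69000000
K * exp(-rT) = 106.8300 * 0.99625702 = 106.43013771
P = C - S*exp(-qT) + K*exp(-rT)
P = 2.8946 - 106.69000000 + 106.43013771 = 2.6347


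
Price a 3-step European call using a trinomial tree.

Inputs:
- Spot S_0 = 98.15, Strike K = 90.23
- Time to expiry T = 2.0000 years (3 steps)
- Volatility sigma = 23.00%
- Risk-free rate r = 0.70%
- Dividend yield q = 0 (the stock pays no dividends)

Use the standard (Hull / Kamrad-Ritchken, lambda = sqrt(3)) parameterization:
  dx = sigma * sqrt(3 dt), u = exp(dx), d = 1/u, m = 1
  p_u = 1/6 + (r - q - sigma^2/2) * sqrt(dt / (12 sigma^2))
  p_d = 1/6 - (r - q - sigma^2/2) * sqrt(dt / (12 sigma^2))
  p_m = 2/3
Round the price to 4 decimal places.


Answer: Price = V(0,0) = 17.2055

Derivation:
dt = T/N = 0.666667; dx = sigma*sqrt(3*dt) = 0.325269
u = exp(dx) = 1.384403; d = 1/u = 0.722333
p_u = 0.146734, p_m = 0.666667, p_d = 0.186599
Discount per step: exp(-r*dt) = 0.995344
Stock lattice S(k, j) with j the centered position index:
  k=0: S(0,+0) = 98.1500
  k=1: S(1,-1) = 70.8970; S(1,+0) = 98.1500; S(1,+1) = 135.8792
  k=2: S(2,-2) = 51.2112; S(2,-1) = 70.8970; S(2,+0) = 98.1500; S(2,+1) = 135.8792; S(2,+2) = 188.1116
  k=3: S(3,-3) = 36.9916; S(3,-2) = 51.2112; S(3,-1) = 70.8970; S(3,+0) = 98.1500; S(3,+1) = 135.8792; S(3,+2) = 188.1116; S(3,+3) = 260.4222
Terminal payoffs V(N, j) = max(S_T - K, 0):
  V(3,-3) = 0.000000; V(3,-2) = 0.000000; V(3,-1) = 0.000000; V(3,+0) = 7.920000; V(3,+1) = 45.649171; V(3,+2) = 97.881554; V(3,+3) = 170.192231
Backward induction: V(k, j) = exp(-r*dt) * [p_u * V(k+1, j+1) + p_m * V(k+1, j) + p_d * V(k+1, j-1)]
  V(2,-2) = exp(-r*dt) * [p_u*0.000000 + p_m*0.000000 + p_d*0.000000] = 0.000000
  V(2,-1) = exp(-r*dt) * [p_u*7.920000 + p_m*0.000000 + p_d*0.000000] = 1.156726
  V(2,+0) = exp(-r*dt) * [p_u*45.649171 + p_m*7.920000 + p_d*0.000000] = 11.922538
  V(2,+1) = exp(-r*dt) * [p_u*97.881554 + p_m*45.649171 + p_d*7.920000] = 46.057801
  V(2,+2) = exp(-r*dt) * [p_u*170.192231 + p_m*97.881554 + p_d*45.649171] = 98.285779
  V(1,-1) = exp(-r*dt) * [p_u*11.922538 + p_m*1.156726 + p_d*0.000000] = 2.508862
  V(1,+0) = exp(-r*dt) * [p_u*46.057801 + p_m*11.922538 + p_d*1.156726] = 14.852993
  V(1,+1) = exp(-r*dt) * [p_u*98.285779 + p_m*46.057801 + p_d*11.922538] = 47.131383
  V(0,+0) = exp(-r*dt) * [p_u*47.131383 + p_m*14.852993 + p_d*2.508862] = 17.205464


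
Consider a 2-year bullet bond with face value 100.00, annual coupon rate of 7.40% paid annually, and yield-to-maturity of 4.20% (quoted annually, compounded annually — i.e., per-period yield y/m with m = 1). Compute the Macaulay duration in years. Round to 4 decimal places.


Answer: Macaulay duration = 1.9330 years

Derivation:
Coupon per period c = face * coupon_rate / m = 7.400000
Periods per year m = 1; per-period yield y/m = 0.042000
Number of cashflows N = 2
Cashflows (t years, CF_t, discount factor 1/(1+y/m)^(m*t), PV):
  t = 1.0000: CF_t = 7.400000, DF = 0.959693, PV = 7.101727
  t = 2.0000: CF_t = 107.400000, DF = 0.921010, PV = 98.916523
Price P = sum_t PV_t = 106.018251
Macaulay numerator sum_t t * PV_t:
  t * PV_t at t = 1.0000: 7.101727
  t * PV_t at t = 2.0000: 197.833047
Macaulay duration D = (sum_t t * PV_t) / P = 204.934774 / 106.018251 = 1.933014


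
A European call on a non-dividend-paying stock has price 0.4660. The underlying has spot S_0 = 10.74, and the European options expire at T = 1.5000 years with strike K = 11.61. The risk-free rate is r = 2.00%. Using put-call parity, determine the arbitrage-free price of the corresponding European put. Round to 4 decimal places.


Put-call parity: C - P = S_0 * exp(-qT) - K * exp(-rT).
S_0 * exp(-qT) = 10.7400 * 1.00000000 = 10.74000000
K * exp(-rT) = 11.6100 * 0.97044553 = 11.26687264
P = C - S*exp(-qT) + K*exp(-rT)
P = 0.4660 - 10.74000000 + 11.26687264 = 0.9929

Answer: Put price = 0.9929


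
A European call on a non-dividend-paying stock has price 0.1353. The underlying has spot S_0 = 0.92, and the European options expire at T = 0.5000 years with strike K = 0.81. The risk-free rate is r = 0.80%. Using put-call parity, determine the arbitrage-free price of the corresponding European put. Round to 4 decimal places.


Answer: Put price = 0.0221

Derivation:
Put-call parity: C - P = S_0 * exp(-qT) - K * exp(-rT).
S_0 * exp(-qT) = 0.9200 * 1.00000000 = 0.92000000
K * exp(-rT) = 0.8100 * 0.99600799 = 0.80676647
P = C - S*exp(-qT) + K*exp(-rT)
P = 0.1353 - 0.92000000 + 0.80676647 = 0.0221


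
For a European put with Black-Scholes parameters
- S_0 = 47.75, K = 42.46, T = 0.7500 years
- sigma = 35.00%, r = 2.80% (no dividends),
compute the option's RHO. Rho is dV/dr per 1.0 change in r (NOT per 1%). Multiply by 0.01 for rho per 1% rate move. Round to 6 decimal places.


Answer: Rho = -11.854125

Derivation:
d1 = 0.6082108309; d2 = 0.3051019396
phi(d1) = 0.3315758322; exp(-qT) = 1.0000000000; exp(-rT) = 0.9792189646
N(-d2) = 0.3801442570
Rho = -K*T*exp(-rT)*N(-d2) = -42.4600 * 0.7500 * 0.9792189646 * 0.3801442570 = -11.854125


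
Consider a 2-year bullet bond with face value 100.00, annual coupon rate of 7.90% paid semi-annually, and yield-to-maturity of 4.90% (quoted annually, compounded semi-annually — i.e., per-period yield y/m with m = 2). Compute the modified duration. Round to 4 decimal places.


Coupon per period c = face * coupon_rate / m = 3.950000
Periods per year m = 2; per-period yield y/m = 0.024500
Number of cashflows N = 4
Cashflows (t years, CF_t, discount factor 1/(1+y/m)^(m*t), PV):
  t = 0.5000: CF_t = 3.950000, DF = 0.976086, PV = 3.855539
  t = 1.0000: CF_t = 3.950000, DF = 0.952744, PV = 3.763338
  t = 1.5000: CF_t = 3.950000, DF = 0.929960, PV = 3.673341
  t = 2.0000: CF_t = 103.950000, DF = 0.907721, PV = 94.357547
Price P = sum_t PV_t = 105.649765
First compute Macaulay numerator sum_t t * PV_t:
  t * PV_t at t = 0.5000: 1.927770
  t * PV_t at t = 1.0000: 3.763338
  t * PV_t at t = 1.5000: 5.510011
  t * PV_t at t = 2.0000: 188.715094
Macaulay duration D = 199.916212 / 105.649765 = 1.892254
Modified duration = D / (1 + y/m) = 1.892254 / (1 + 0.024500) = 1.847003

Answer: Modified duration = 1.8470


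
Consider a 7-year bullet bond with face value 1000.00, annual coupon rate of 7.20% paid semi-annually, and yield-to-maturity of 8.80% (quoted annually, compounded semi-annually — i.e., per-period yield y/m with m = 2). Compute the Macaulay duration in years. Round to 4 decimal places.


Coupon per period c = face * coupon_rate / m = 36.000000
Periods per year m = 2; per-period yield y/m = 0.044000
Number of cashflows N = 14
Cashflows (t years, CF_t, discount factor 1/(1+y/m)^(m*t), PV):
  t = 0.5000: CF_t = 36.000000, DF = 0.957854, PV = 34.482759
  t = 1.0000: CF_t = 36.000000, DF = 0.917485, PV = 33.029462
  t = 1.5000: CF_t = 36.000000, DF = 0.878817, PV = 31.637416
  t = 2.0000: CF_t = 36.000000, DF = 0.841779, PV = 30.304038
  t = 2.5000: CF_t = 36.000000, DF = 0.806302, PV = 29.026857
  t = 3.0000: CF_t = 36.000000, DF = 0.772320, PV = 27.803502
  t = 3.5000: CF_t = 36.000000, DF = 0.739770, PV = 26.631707
  t = 4.0000: CF_t = 36.000000, DF = 0.708592, PV = 25.509298
  t = 4.5000: CF_t = 36.000000, DF = 0.678728, PV = 24.434194
  t = 5.0000: CF_t = 36.000000, DF = 0.650122, PV = 23.404400
  t = 5.5000: CF_t = 36.000000, DF = 0.622722, PV = 22.418008
  t = 6.0000: CF_t = 36.000000, DF = 0.596477, PV = 21.473188
  t = 6.5000: CF_t = 36.000000, DF = 0.571339, PV = 20.568187
  t = 7.0000: CF_t = 1036.000000, DF = 0.547259, PV = 566.960463
Price P = sum_t PV_t = 917.683479
Macaulay numerator sum_t t * PV_t:
  t * PV_t at t = 0.5000: 17.241379
  t * PV_t at t = 1.0000: 33.029462
  t * PV_t at t = 1.5000: 47.456124
  t * PV_t at t = 2.0000: 60.608077
  t * PV_t at t = 2.5000: 72.567142
  t * PV_t at t = 3.0000: 83.410507
  t * PV_t at t = 3.5000: 93.210976
  t * PV_t at t = 4.0000: 102.037193
  t * PV_t at t = 4.5000: 109.953872
  t * PV_t at t = 5.0000: 117.022001
  t * PV_t at t = 5.5000: 123.299043
  t * PV_t at t = 6.0000: 128.839125
  t * PV_t at t = 6.5000: 133.693217
  t * PV_t at t = 7.0000: 3968.723238
Macaulay duration D = (sum_t t * PV_t) / P = 5091.091355 / 917.683479 = 5.547764

Answer: Macaulay duration = 5.5478 years


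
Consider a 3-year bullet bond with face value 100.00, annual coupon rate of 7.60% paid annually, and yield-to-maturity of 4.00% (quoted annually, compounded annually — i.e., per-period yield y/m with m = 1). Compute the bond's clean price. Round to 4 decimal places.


Coupon per period c = face * coupon_rate / m = 7.600000
Periods per year m = 1; per-period yield y/m = 0.040000
Number of cashflows N = 3
Cashflows (t years, CF_t, discount factor 1/(1+y/m)^(m*t), PV):
  t = 1.0000: CF_t = 7.600000, DF = 0.961538, PV = 7.307692
  t = 2.0000: CF_t = 7.600000, DF = 0.924556, PV = 7.026627
  t = 3.0000: CF_t = 107.600000, DF = 0.888996, PV = 95.656008
Price P = sum_t PV_t = 109.990328

Answer: Price = 109.9903


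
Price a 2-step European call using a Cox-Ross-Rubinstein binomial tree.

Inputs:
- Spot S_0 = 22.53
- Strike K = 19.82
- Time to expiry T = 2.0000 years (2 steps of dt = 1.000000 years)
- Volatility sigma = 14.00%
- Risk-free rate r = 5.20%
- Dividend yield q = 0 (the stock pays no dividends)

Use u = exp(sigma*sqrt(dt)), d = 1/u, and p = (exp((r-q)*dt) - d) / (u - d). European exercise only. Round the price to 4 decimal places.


dt = T/N = 1.000000
u = exp(sigma*sqrt(dt)) = 1.150274; d = 1/u = 0.869358
p = (exp((r-q)*dt) - d) / (u - d) = 0.655063
Discount per step: exp(-r*dt) = 0.949329
Stock lattice S(k, i) with i counting down-moves:
  k=0: S(0,0) = 22.5300
  k=1: S(1,0) = 25.9157; S(1,1) = 19.5866
  k=2: S(2,0) = 29.8101; S(2,1) = 22.5300; S(2,2) = 17.0278
Terminal payoffs V(N, i) = max(S_T - K, 0):
  V(2,0) = 9.990115; V(2,1) = 2.710000; V(2,2) = 0.000000
Backward induction: V(k, i) = exp(-r*dt) * [p * V(k+1, i) + (1-p) * V(k+1, i+1)].
  V(1,0) = exp(-r*dt) * [p*9.990115 + (1-p)*2.710000] = 7.099971
  V(1,1) = exp(-r*dt) * [p*2.710000 + (1-p)*0.000000] = 1.685269
  V(0,0) = exp(-r*dt) * [p*7.099971 + (1-p)*1.685269] = 4.967118

Answer: Price = V(0,0) = 4.9671


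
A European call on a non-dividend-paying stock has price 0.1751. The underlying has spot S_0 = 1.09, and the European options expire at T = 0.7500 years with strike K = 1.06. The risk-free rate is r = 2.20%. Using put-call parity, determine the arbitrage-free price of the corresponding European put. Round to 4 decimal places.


Answer: Put price = 0.1278

Derivation:
Put-call parity: C - P = S_0 * exp(-qT) - K * exp(-rT).
S_0 * exp(-qT) = 1.0900 * 1.00000000 = 1.09000000
K * exp(-rT) = 1.0600 * 0.98363538 = 1.04265350
P = C - S*exp(-qT) + K*exp(-rT)
P = 0.1751 - 1.09000000 + 1.04265350 = 0.1278


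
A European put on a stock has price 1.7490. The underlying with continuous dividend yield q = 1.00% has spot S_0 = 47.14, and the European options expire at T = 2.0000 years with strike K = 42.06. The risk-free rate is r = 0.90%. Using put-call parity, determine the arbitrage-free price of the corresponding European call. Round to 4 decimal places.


Put-call parity: C - P = S_0 * exp(-qT) - K * exp(-rT).
S_0 * exp(-qT) = 47.1400 * 0.98019867 = 46.20656546
K * exp(-rT) = 42.0600 * 0.98216103 = 41.30969302
C = P + S*exp(-qT) - K*exp(-rT)
C = 1.7490 + 46.20656546 - 41.30969302 = 6.6459

Answer: Call price = 6.6459


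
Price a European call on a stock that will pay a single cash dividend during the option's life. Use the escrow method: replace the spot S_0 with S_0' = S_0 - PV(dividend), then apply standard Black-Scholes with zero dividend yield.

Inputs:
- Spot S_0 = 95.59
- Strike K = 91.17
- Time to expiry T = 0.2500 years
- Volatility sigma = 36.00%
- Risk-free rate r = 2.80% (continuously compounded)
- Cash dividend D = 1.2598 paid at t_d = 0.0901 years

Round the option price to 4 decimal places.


Answer: Price = 8.7000

Derivation:
PV(D) = D * exp(-r * t_d) = 1.2598 * 0.99748038 = 1.25662578
S_0' = S_0 - PV(D) = 95.5900 - 1.25662578 = 94.33337422
d1 = (ln(S_0'/K) + (r + sigma^2/2)*T) / (sigma*sqrt(T)) = 0.31838415
d2 = d1 - sigma*sqrt(T) = 0.13838415
exp(-rT) = 0.99302444
N(d1) = 0.62490322; N(d2) = 0.55503159
C = S_0' * N(d1) - K * exp(-rT) * N(d2) = 94.33337422 * 0.62490322 - 91.1700 * 0.99302444 * 0.55503159 = 8.7000


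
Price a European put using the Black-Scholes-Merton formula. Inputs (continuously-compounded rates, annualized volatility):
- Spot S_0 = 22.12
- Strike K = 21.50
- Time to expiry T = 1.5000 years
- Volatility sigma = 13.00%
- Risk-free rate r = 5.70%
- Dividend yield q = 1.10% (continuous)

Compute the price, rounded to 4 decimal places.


d1 = (ln(S/K) + (r - q + 0.5*sigma^2) * T) / (sigma * sqrt(T)) = 0.69153644
d2 = d1 - sigma * sqrt(T) = 0.53231960
exp(-rT) = 0.91805314; exp(-qT) = 0.98363538
P = K * exp(-rT) * N(-d2) - S_0 * exp(-qT) * N(-d1)
N(-d1) = 0.24461425; N(-d2) = 0.29725233
P = 21.5000 * 0.91805314 * 0.29725233 - 22.1200 * 0.98363538 * 0.24461425 = 0.5449

Answer: Price = 0.5449


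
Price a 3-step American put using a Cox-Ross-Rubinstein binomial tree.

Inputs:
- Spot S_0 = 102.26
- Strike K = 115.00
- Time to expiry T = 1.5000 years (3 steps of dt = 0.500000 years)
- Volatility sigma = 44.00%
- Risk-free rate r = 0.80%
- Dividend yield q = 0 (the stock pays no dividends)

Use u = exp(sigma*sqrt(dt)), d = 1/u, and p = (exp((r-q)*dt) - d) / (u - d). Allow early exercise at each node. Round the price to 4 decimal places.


dt = T/N = 0.500000
u = exp(sigma*sqrt(dt)) = 1.364963; d = 1/u = 0.732621
p = (exp((r-q)*dt) - d) / (u - d) = 0.429178
Discount per step: exp(-r*dt) = 0.996008
Stock lattice S(k, i) with i counting down-moves:
  k=0: S(0,0) = 102.2600
  k=1: S(1,0) = 139.5811; S(1,1) = 74.9178
  k=2: S(2,0) = 190.5229; S(2,1) = 102.2600; S(2,2) = 54.8863
  k=3: S(3,0) = 260.0567; S(3,1) = 139.5811; S(3,2) = 74.9178; S(3,3) = 40.2109
Terminal payoffs V(N, i) = max(K - S_T, 0):
  V(3,0) = 0.000000; V(3,1) = 0.000000; V(3,2) = 40.082193; V(3,3) = 74.789119
Backward induction: V(k, i) = exp(-r*dt) * [p * V(k+1, i) + (1-p) * V(k+1, i+1)]; then take max(V_cont, immediate exercise) for American.
  V(2,0) = exp(-r*dt) * [p*0.000000 + (1-p)*0.000000] = 0.000000; exercise = 0.000000; V(2,0) = max -> 0.000000
  V(2,1) = exp(-r*dt) * [p*0.000000 + (1-p)*40.082193] = 22.788460; exercise = 12.740000; V(2,1) = max -> 22.788460
  V(2,2) = exp(-r*dt) * [p*40.082193 + (1-p)*74.789119] = 59.654572; exercise = 60.113653; V(2,2) = max -> 60.113653
  V(1,0) = exp(-r*dt) * [p*0.000000 + (1-p)*22.788460] = 12.956224; exercise = 0.000000; V(1,0) = max -> 12.956224
  V(1,1) = exp(-r*dt) * [p*22.788460 + (1-p)*60.113653] = 43.918474; exercise = 40.082193; V(1,1) = max -> 43.918474
  V(0,0) = exp(-r*dt) * [p*12.956224 + (1-p)*43.918474] = 30.507881; exercise = 12.740000; V(0,0) = max -> 30.507881

Answer: Price = V(0,0) = 30.5079


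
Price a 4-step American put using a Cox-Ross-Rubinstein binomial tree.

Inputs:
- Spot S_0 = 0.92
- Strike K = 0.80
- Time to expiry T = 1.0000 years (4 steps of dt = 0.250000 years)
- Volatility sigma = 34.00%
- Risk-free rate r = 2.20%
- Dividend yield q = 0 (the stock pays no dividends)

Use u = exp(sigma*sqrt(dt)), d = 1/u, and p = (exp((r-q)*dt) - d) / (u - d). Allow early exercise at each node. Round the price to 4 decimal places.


Answer: Price = V(0,0) = 0.0649

Derivation:
dt = T/N = 0.250000
u = exp(sigma*sqrt(dt)) = 1.185305; d = 1/u = 0.843665
p = (exp((r-q)*dt) - d) / (u - d) = 0.473745
Discount per step: exp(-r*dt) = 0.994515
Stock lattice S(k, i) with i counting down-moves:
  k=0: S(0,0) = 0.9200
  k=1: S(1,0) = 1.0905; S(1,1) = 0.7762
  k=2: S(2,0) = 1.2926; S(2,1) = 0.9200; S(2,2) = 0.6548
  k=3: S(3,0) = 1.5321; S(3,1) = 1.0905; S(3,2) = 0.7762; S(3,3) = 0.5525
  k=4: S(4,0) = 1.8160; S(4,1) = 1.2926; S(4,2) = 0.9200; S(4,3) = 0.6548; S(4,4) = 0.4661
Terminal payoffs V(N, i) = max(K - S_T, 0):
  V(4,0) = 0.000000; V(4,1) = 0.000000; V(4,2) = 0.000000; V(4,3) = 0.145171; V(4,4) = 0.333912
Backward induction: V(k, i) = exp(-r*dt) * [p * V(k+1, i) + (1-p) * V(k+1, i+1)]; then take max(V_cont, immediate exercise) for American.
  V(3,0) = exp(-r*dt) * [p*0.000000 + (1-p)*0.000000] = 0.000000; exercise = 0.000000; V(3,0) = max -> 0.000000
  V(3,1) = exp(-r*dt) * [p*0.000000 + (1-p)*0.000000] = 0.000000; exercise = 0.000000; V(3,1) = max -> 0.000000
  V(3,2) = exp(-r*dt) * [p*0.000000 + (1-p)*0.145171] = 0.075978; exercise = 0.023828; V(3,2) = max -> 0.075978
  V(3,3) = exp(-r*dt) * [p*0.145171 + (1-p)*0.333912] = 0.243156; exercise = 0.247544; V(3,3) = max -> 0.247544
  V(2,0) = exp(-r*dt) * [p*0.000000 + (1-p)*0.000000] = 0.000000; exercise = 0.000000; V(2,0) = max -> 0.000000
  V(2,1) = exp(-r*dt) * [p*0.000000 + (1-p)*0.075978] = 0.039765; exercise = 0.000000; V(2,1) = max -> 0.039765
  V(2,2) = exp(-r*dt) * [p*0.075978 + (1-p)*0.247544] = 0.165354; exercise = 0.145171; V(2,2) = max -> 0.165354
  V(1,0) = exp(-r*dt) * [p*0.000000 + (1-p)*0.039765] = 0.020811; exercise = 0.000000; V(1,0) = max -> 0.020811
  V(1,1) = exp(-r*dt) * [p*0.039765 + (1-p)*0.165354] = 0.105276; exercise = 0.023828; V(1,1) = max -> 0.105276
  V(0,0) = exp(-r*dt) * [p*0.020811 + (1-p)*0.105276] = 0.064903; exercise = 0.000000; V(0,0) = max -> 0.064903


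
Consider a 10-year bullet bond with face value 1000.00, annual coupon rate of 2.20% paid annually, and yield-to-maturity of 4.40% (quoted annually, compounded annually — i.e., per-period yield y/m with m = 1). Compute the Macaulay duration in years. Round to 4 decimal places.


Answer: Macaulay duration = 8.9708 years

Derivation:
Coupon per period c = face * coupon_rate / m = 22.000000
Periods per year m = 1; per-period yield y/m = 0.044000
Number of cashflows N = 10
Cashflows (t years, CF_t, discount factor 1/(1+y/m)^(m*t), PV):
  t = 1.0000: CF_t = 22.000000, DF = 0.957854, PV = 21.072797
  t = 2.0000: CF_t = 22.000000, DF = 0.917485, PV = 20.184671
  t = 3.0000: CF_t = 22.000000, DF = 0.878817, PV = 19.333976
  t = 4.0000: CF_t = 22.000000, DF = 0.841779, PV = 18.519135
  t = 5.0000: CF_t = 22.000000, DF = 0.806302, PV = 17.738635
  t = 6.0000: CF_t = 22.000000, DF = 0.772320, PV = 16.991029
  t = 7.0000: CF_t = 22.000000, DF = 0.739770, PV = 16.274932
  t = 8.0000: CF_t = 22.000000, DF = 0.708592, PV = 15.589016
  t = 9.0000: CF_t = 22.000000, DF = 0.678728, PV = 14.932007
  t = 10.0000: CF_t = 1022.000000, DF = 0.650122, PV = 664.424914
Price P = sum_t PV_t = 825.061113
Macaulay numerator sum_t t * PV_t:
  t * PV_t at t = 1.0000: 21.072797
  t * PV_t at t = 2.0000: 40.369343
  t * PV_t at t = 3.0000: 58.001929
  t * PV_t at t = 4.0000: 74.076538
  t * PV_t at t = 5.0000: 88.693173
  t * PV_t at t = 6.0000: 101.946176
  t * PV_t at t = 7.0000: 113.924526
  t * PV_t at t = 8.0000: 124.712125
  t * PV_t at t = 9.0000: 134.388065
  t * PV_t at t = 10.0000: 6644.249144
Macaulay duration D = (sum_t t * PV_t) / P = 7401.433816 / 825.061113 = 8.970770


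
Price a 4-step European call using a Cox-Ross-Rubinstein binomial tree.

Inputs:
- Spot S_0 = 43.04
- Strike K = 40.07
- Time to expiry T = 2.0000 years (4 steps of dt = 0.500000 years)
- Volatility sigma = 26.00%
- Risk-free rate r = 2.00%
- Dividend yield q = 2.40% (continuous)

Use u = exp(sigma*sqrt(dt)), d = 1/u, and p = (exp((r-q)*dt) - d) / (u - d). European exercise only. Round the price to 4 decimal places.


Answer: Price = V(0,0) = 7.2161

Derivation:
dt = T/N = 0.500000
u = exp(sigma*sqrt(dt)) = 1.201833; d = 1/u = 0.832062
p = (exp((r-q)*dt) - d) / (u - d) = 0.448764
Discount per step: exp(-r*dt) = 0.990050
Stock lattice S(k, i) with i counting down-moves:
  k=0: S(0,0) = 43.0400
  k=1: S(1,0) = 51.7269; S(1,1) = 35.8120
  k=2: S(2,0) = 62.1671; S(2,1) = 43.0400; S(2,2) = 29.7978
  k=3: S(3,0) = 74.7144; S(3,1) = 51.7269; S(3,2) = 35.8120; S(3,3) = 24.7936
  k=4: S(4,0) = 89.7943; S(4,1) = 62.1671; S(4,2) = 43.0400; S(4,3) = 29.7978; S(4,4) = 20.6298
Terminal payoffs V(N, i) = max(S_T - K, 0):
  V(4,0) = 49.724252; V(4,1) = 22.097070; V(4,2) = 2.970000; V(4,3) = 0.000000; V(4,4) = 0.000000
Backward induction: V(k, i) = exp(-r*dt) * [p * V(k+1, i) + (1-p) * V(k+1, i+1)].
  V(3,0) = exp(-r*dt) * [p*49.724252 + (1-p)*22.097070] = 34.151915
  V(3,1) = exp(-r*dt) * [p*22.097070 + (1-p)*2.970000] = 11.438576
  V(3,2) = exp(-r*dt) * [p*2.970000 + (1-p)*0.000000] = 1.319566
  V(3,3) = exp(-r*dt) * [p*0.000000 + (1-p)*0.000000] = 0.000000
  V(2,0) = exp(-r*dt) * [p*34.151915 + (1-p)*11.438576] = 21.416261
  V(2,1) = exp(-r*dt) * [p*11.438576 + (1-p)*1.319566] = 5.802297
  V(2,2) = exp(-r*dt) * [p*1.319566 + (1-p)*0.000000] = 0.586281
  V(1,0) = exp(-r*dt) * [p*21.416261 + (1-p)*5.802297] = 12.681823
  V(1,1) = exp(-r*dt) * [p*5.802297 + (1-p)*0.586281] = 2.897915
  V(0,0) = exp(-r*dt) * [p*12.681823 + (1-p)*2.897915] = 7.216056


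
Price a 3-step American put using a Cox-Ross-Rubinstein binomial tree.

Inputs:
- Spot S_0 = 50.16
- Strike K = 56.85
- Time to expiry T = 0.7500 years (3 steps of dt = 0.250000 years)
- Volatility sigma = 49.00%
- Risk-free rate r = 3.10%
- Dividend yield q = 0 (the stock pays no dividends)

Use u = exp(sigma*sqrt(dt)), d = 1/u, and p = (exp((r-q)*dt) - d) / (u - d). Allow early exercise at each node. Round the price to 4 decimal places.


Answer: Price = V(0,0) = 12.2921

Derivation:
dt = T/N = 0.250000
u = exp(sigma*sqrt(dt)) = 1.277621; d = 1/u = 0.782705
p = (exp((r-q)*dt) - d) / (u - d) = 0.454775
Discount per step: exp(-r*dt) = 0.992280
Stock lattice S(k, i) with i counting down-moves:
  k=0: S(0,0) = 50.1600
  k=1: S(1,0) = 64.0855; S(1,1) = 39.2605
  k=2: S(2,0) = 81.8770; S(2,1) = 50.1600; S(2,2) = 30.7293
  k=3: S(3,0) = 104.6078; S(3,1) = 64.0855; S(3,2) = 39.2605; S(3,3) = 24.0520
Terminal payoffs V(N, i) = max(K - S_T, 0):
  V(3,0) = 0.000000; V(3,1) = 0.000000; V(3,2) = 17.589540; V(3,3) = 32.798006
Backward induction: V(k, i) = exp(-r*dt) * [p * V(k+1, i) + (1-p) * V(k+1, i+1)]; then take max(V_cont, immediate exercise) for American.
  V(2,0) = exp(-r*dt) * [p*0.000000 + (1-p)*0.000000] = 0.000000; exercise = 0.000000; V(2,0) = max -> 0.000000
  V(2,1) = exp(-r*dt) * [p*0.000000 + (1-p)*17.589540] = 9.516227; exercise = 6.690000; V(2,1) = max -> 9.516227
  V(2,2) = exp(-r*dt) * [p*17.589540 + (1-p)*32.798006] = 25.681775; exercise = 26.120660; V(2,2) = max -> 26.120660
  V(1,0) = exp(-r*dt) * [p*0.000000 + (1-p)*9.516227] = 5.148434; exercise = 0.000000; V(1,0) = max -> 5.148434
  V(1,1) = exp(-r*dt) * [p*9.516227 + (1-p)*26.120660] = 18.426029; exercise = 17.589540; V(1,1) = max -> 18.426029
  V(0,0) = exp(-r*dt) * [p*5.148434 + (1-p)*18.426029] = 12.292083; exercise = 6.690000; V(0,0) = max -> 12.292083


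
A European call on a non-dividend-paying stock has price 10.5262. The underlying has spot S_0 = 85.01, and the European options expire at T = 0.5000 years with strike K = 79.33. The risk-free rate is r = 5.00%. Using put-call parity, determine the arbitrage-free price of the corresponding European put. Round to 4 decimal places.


Answer: Put price = 2.8875

Derivation:
Put-call parity: C - P = S_0 * exp(-qT) - K * exp(-rT).
S_0 * exp(-qT) = 85.0100 * 1.00000000 = 85.01000000
K * exp(-rT) = 79.3300 * 0.97530991 = 77.37133532
P = C - S*exp(-qT) + K*exp(-rT)
P = 10.5262 - 85.01000000 + 77.37133532 = 2.8875


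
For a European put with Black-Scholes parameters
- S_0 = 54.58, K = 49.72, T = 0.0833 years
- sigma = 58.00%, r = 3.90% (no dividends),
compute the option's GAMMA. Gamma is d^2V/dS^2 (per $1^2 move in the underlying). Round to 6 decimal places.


d1 = 0.6602226447; d2 = 0.4928245563
phi(d1) = 0.3208166498; exp(-qT) = 1.0000000000; exp(-rT) = 0.9967565713
Gamma = exp(-qT) * phi(d1) / (S * sigma * sqrt(T)) = 1.0000000000 * 0.3208166498 / (54.5800 * 0.5800 * 0.2886173938) = 0.035113

Answer: Gamma = 0.035113


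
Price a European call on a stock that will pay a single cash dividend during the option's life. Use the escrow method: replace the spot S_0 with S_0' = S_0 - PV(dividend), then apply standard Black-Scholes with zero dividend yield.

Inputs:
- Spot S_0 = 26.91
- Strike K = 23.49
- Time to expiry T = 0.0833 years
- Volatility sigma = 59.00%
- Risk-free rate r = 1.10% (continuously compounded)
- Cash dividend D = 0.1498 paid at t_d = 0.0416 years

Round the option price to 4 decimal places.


PV(D) = D * exp(-r * t_d) = 0.1498 * 0.99954250 = 0.14973147
S_0' = S_0 - PV(D) = 26.9100 - 0.14973147 = 26.76026853
d1 = (ln(S_0'/K) + (r + sigma^2/2)*T) / (sigma*sqrt(T)) = 0.85596951
d2 = d1 - sigma*sqrt(T) = 0.68568525
exp(-rT) = 0.99908412
N(d1) = 0.80399268; N(d2) = 0.75354419
C = S_0' * N(d1) - K * exp(-rT) * N(d2) = 26.76026853 * 0.80399268 - 23.4900 * 0.99908412 * 0.75354419 = 3.8305

Answer: Price = 3.8305


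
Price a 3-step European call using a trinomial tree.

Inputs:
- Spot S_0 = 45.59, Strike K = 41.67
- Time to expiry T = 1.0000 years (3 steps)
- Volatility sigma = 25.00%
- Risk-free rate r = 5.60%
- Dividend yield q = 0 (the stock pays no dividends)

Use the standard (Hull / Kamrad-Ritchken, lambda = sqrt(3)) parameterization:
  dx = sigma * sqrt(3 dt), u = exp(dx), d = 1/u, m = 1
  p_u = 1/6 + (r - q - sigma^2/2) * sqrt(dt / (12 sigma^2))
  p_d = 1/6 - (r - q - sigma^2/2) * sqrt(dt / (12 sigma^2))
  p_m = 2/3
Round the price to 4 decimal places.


Answer: Price = V(0,0) = 8.0863

Derivation:
dt = T/N = 0.333333; dx = sigma*sqrt(3*dt) = 0.250000
u = exp(dx) = 1.284025; d = 1/u = 0.778801
p_u = 0.183167, p_m = 0.666667, p_d = 0.150167
Discount per step: exp(-r*dt) = 0.981506
Stock lattice S(k, j) with j the centered position index:
  k=0: S(0,+0) = 45.5900
  k=1: S(1,-1) = 35.5055; S(1,+0) = 45.5900; S(1,+1) = 58.5387
  k=2: S(2,-2) = 27.6517; S(2,-1) = 35.5055; S(2,+0) = 45.5900; S(2,+1) = 58.5387; S(2,+2) = 75.1652
  k=3: S(3,-3) = 21.5352; S(3,-2) = 27.6517; S(3,-1) = 35.5055; S(3,+0) = 45.5900; S(3,+1) = 58.5387; S(3,+2) = 75.1652; S(3,+3) = 96.5140
Terminal payoffs V(N, j) = max(S_T - K, 0):
  V(3,-3) = 0.000000; V(3,-2) = 0.000000; V(3,-1) = 0.000000; V(3,+0) = 3.920000; V(3,+1) = 16.868719; V(3,+2) = 33.495203; V(3,+3) = 54.844031
Backward induction: V(k, j) = exp(-r*dt) * [p_u * V(k+1, j+1) + p_m * V(k+1, j) + p_d * V(k+1, j-1)]
  V(2,-2) = exp(-r*dt) * [p_u*0.000000 + p_m*0.000000 + p_d*0.000000] = 0.000000
  V(2,-1) = exp(-r*dt) * [p_u*3.920000 + p_m*0.000000 + p_d*0.000000] = 0.704735
  V(2,+0) = exp(-r*dt) * [p_u*16.868719 + p_m*3.920000 + p_d*0.000000] = 5.597650
  V(2,+1) = exp(-r*dt) * [p_u*33.495203 + p_m*16.868719 + p_d*3.920000] = 17.637348
  V(2,+2) = exp(-r*dt) * [p_u*54.844031 + p_m*33.495203 + p_d*16.868719] = 34.263265
  V(1,-1) = exp(-r*dt) * [p_u*5.597650 + p_m*0.704735 + p_d*0.000000] = 1.467476
  V(1,+0) = exp(-r*dt) * [p_u*17.637348 + p_m*5.597650 + p_d*0.704735] = 6.937453
  V(1,+1) = exp(-r*dt) * [p_u*34.263265 + p_m*17.637348 + p_d*5.597650] = 18.525641
  V(0,+0) = exp(-r*dt) * [p_u*18.525641 + p_m*6.937453 + p_d*1.467476] = 8.086253


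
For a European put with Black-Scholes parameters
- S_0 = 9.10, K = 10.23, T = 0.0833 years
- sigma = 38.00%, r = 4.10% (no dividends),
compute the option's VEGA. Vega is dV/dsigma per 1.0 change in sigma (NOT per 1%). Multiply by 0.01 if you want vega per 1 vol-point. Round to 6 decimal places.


d1 = -0.9812718440; d2 = -1.0909464536
phi(d1) = 0.2465018577; exp(-qT) = 1.0000000000; exp(-rT) = 0.9965905255
Vega = S * exp(-qT) * phi(d1) * sqrt(T) = 9.1000 * 1.0000000000 * 0.2465018577 * 0.2886173938 = 0.647417

Answer: Vega = 0.647417


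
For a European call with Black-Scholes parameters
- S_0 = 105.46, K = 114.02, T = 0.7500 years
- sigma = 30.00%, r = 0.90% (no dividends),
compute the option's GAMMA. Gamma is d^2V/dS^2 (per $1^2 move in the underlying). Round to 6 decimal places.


Answer: Gamma = 0.014409

Derivation:
d1 = -0.1444997546; d2 = -0.4043073758
phi(d1) = 0.3947989533; exp(-qT) = 1.0000000000; exp(-rT) = 0.9932727301
Gamma = exp(-qT) * phi(d1) / (S * sigma * sqrt(T)) = 1.0000000000 * 0.3947989533 / (105.4600 * 0.3000 * 0.8660254038) = 0.014409


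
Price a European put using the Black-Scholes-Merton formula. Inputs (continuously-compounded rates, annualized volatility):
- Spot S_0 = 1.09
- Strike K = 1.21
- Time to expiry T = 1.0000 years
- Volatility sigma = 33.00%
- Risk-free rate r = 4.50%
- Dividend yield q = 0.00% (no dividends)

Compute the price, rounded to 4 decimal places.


d1 = (ln(S/K) + (r - q + 0.5*sigma^2) * T) / (sigma * sqrt(T)) = -0.01512928
d2 = d1 - sigma * sqrt(T) = -0.34512928
exp(-rT) = 0.95599748; exp(-qT) = 1.00000000
P = K * exp(-rT) * N(-d2) - S_0 * exp(-qT) * N(-d1)
N(-d1) = 0.50603548; N(-d2) = 0.63500141
P = 1.2100 * 0.95599748 * 0.63500141 - 1.0900 * 1.00000000 * 0.50603548 = 0.1830

Answer: Price = 0.1830


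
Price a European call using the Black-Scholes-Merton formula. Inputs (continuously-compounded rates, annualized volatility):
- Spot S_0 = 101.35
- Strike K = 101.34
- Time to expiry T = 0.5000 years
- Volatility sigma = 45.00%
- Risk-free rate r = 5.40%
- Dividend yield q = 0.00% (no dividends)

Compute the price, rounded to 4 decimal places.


Answer: Price = 14.0405

Derivation:
d1 = (ln(S/K) + (r - q + 0.5*sigma^2) * T) / (sigma * sqrt(T)) = 0.24426194
d2 = d1 - sigma * sqrt(T) = -0.07393611
exp(-rT) = 0.97336124; exp(-qT) = 1.00000000
C = S_0 * exp(-qT) * N(d1) - K * exp(-rT) * N(d2)
N(d1) = 0.59648602; N(d2) = 0.47053061
C = 101.3500 * 1.00000000 * 0.59648602 - 101.3400 * 0.97336124 * 0.47053061 = 14.0405


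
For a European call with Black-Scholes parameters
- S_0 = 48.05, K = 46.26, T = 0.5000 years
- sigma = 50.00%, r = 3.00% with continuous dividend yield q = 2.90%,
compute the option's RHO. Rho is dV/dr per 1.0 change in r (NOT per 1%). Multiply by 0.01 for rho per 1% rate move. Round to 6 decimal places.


Answer: Rho = 10.775322

Derivation:
d1 = 0.2855706699; d2 = -0.0679827206
phi(d1) = 0.3830024714; exp(-qT) = 0.9856046187; exp(-rT) = 0.9851119396
N(d2) = 0.4728996947
Rho = K*T*exp(-rT)*N(d2) = 46.2600 * 0.5000 * 0.9851119396 * 0.4728996947 = 10.775322


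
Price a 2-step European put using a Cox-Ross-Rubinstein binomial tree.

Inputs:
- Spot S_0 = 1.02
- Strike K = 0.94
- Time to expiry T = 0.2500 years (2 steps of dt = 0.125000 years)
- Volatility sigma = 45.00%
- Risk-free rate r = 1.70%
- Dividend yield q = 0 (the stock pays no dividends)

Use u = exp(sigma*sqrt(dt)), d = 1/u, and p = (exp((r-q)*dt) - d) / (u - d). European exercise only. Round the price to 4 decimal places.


Answer: Price = V(0,0) = 0.0560

Derivation:
dt = T/N = 0.125000
u = exp(sigma*sqrt(dt)) = 1.172454; d = 1/u = 0.852912
p = (exp((r-q)*dt) - d) / (u - d) = 0.466966
Discount per step: exp(-r*dt) = 0.997877
Stock lattice S(k, i) with i counting down-moves:
  k=0: S(0,0) = 1.0200
  k=1: S(1,0) = 1.1959; S(1,1) = 0.8700
  k=2: S(2,0) = 1.4021; S(2,1) = 1.0200; S(2,2) = 0.7420
Terminal payoffs V(N, i) = max(K - S_T, 0):
  V(2,0) = 0.000000; V(2,1) = 0.000000; V(2,2) = 0.197992
Backward induction: V(k, i) = exp(-r*dt) * [p * V(k+1, i) + (1-p) * V(k+1, i+1)].
  V(1,0) = exp(-r*dt) * [p*0.000000 + (1-p)*0.000000] = 0.000000
  V(1,1) = exp(-r*dt) * [p*0.000000 + (1-p)*0.197992] = 0.105312
  V(0,0) = exp(-r*dt) * [p*0.000000 + (1-p)*0.105312] = 0.056016


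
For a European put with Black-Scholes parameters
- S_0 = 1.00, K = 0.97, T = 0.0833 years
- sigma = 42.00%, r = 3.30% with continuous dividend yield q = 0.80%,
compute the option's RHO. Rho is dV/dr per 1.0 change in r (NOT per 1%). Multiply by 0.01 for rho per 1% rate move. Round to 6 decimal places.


Answer: Rho = -0.033656

Derivation:
d1 = 0.3290628284; d2 = 0.2078435230
phi(d1) = 0.3779173698; exp(-qT) = 0.9993338220; exp(-rT) = 0.9972548748
N(-d2) = 0.4176755741
Rho = -K*T*exp(-rT)*N(-d2) = -0.9700 * 0.0833 * 0.9972548748 * 0.4176755741 = -0.033656


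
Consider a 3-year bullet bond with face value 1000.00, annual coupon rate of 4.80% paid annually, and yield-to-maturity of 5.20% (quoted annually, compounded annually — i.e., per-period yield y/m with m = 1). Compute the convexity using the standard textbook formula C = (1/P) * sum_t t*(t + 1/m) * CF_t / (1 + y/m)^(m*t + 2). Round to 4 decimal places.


Answer: Convexity = 10.1885

Derivation:
Coupon per period c = face * coupon_rate / m = 48.000000
Periods per year m = 1; per-period yield y/m = 0.052000
Number of cashflows N = 3
Cashflows (t years, CF_t, discount factor 1/(1+y/m)^(m*t), PV):
  t = 1.0000: CF_t = 48.000000, DF = 0.950570, PV = 45.627376
  t = 2.0000: CF_t = 48.000000, DF = 0.903584, PV = 43.372031
  t = 3.0000: CF_t = 1048.000000, DF = 0.858920, PV = 900.148295
Price P = sum_t PV_t = 989.147702
Convexity numerator sum_t t*(t + 1/m) * CF_t / (1+y/m)^(m*t + 2):
  t = 1.0000: term = 82.456332
  t = 2.0000: term = 235.141632
  t = 3.0000: term = 9760.314899
Convexity = (1/P) * sum = 10077.912863 / 989.147702 = 10.188481


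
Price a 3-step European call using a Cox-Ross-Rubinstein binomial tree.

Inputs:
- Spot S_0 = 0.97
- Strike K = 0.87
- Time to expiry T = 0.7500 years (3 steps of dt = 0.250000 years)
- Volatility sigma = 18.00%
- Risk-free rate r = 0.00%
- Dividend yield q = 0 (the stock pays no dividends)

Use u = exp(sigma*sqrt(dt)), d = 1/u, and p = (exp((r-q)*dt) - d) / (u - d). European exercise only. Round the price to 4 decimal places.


dt = T/N = 0.250000
u = exp(sigma*sqrt(dt)) = 1.094174; d = 1/u = 0.913931
p = (exp((r-q)*dt) - d) / (u - d) = 0.477515
Discount per step: exp(-r*dt) = 1.000000
Stock lattice S(k, i) with i counting down-moves:
  k=0: S(0,0) = 0.9700
  k=1: S(1,0) = 1.0613; S(1,1) = 0.8865
  k=2: S(2,0) = 1.1613; S(2,1) = 0.9700; S(2,2) = 0.8102
  k=3: S(3,0) = 1.2707; S(3,1) = 1.0613; S(3,2) = 0.8865; S(3,3) = 0.7405
Terminal payoffs V(N, i) = max(S_T - K, 0):
  V(3,0) = 0.400666; V(3,1) = 0.191349; V(3,2) = 0.016513; V(3,3) = 0.000000
Backward induction: V(k, i) = exp(-r*dt) * [p * V(k+1, i) + (1-p) * V(k+1, i+1)].
  V(2,0) = exp(-r*dt) * [p*0.400666 + (1-p)*0.191349] = 0.291301
  V(2,1) = exp(-r*dt) * [p*0.191349 + (1-p)*0.016513] = 0.100000
  V(2,2) = exp(-r*dt) * [p*0.016513 + (1-p)*0.000000] = 0.007885
  V(1,0) = exp(-r*dt) * [p*0.291301 + (1-p)*0.100000] = 0.191349
  V(1,1) = exp(-r*dt) * [p*0.100000 + (1-p)*0.007885] = 0.051871
  V(0,0) = exp(-r*dt) * [p*0.191349 + (1-p)*0.051871] = 0.118474

Answer: Price = V(0,0) = 0.1185


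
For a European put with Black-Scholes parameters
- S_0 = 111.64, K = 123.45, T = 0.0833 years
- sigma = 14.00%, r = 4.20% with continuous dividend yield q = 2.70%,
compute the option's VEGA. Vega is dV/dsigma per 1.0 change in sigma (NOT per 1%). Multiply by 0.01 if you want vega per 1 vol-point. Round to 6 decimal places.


d1 = -2.4375069665; d2 = -2.4779134016
phi(d1) = 0.0204523265; exp(-qT) = 0.9977534273; exp(-rT) = 0.9965075130
Vega = S * exp(-qT) * phi(d1) * sqrt(T) = 111.6400 * 0.9977534273 * 0.0204523265 * 0.2886173938 = 0.657519

Answer: Vega = 0.657519


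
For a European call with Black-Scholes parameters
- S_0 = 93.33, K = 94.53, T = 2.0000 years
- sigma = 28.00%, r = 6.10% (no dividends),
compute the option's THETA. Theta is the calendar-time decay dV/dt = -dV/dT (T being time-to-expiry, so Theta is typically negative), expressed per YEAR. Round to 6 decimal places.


Answer: Theta = -6.004902

Derivation:
d1 = 0.4738230494; d2 = 0.0778432519
phi(d1) = 0.3565814214; exp(-qT) = 1.0000000000; exp(-rT) = 0.8851483685
Theta = -S*exp(-qT)*phi(d1)*sigma/(2*sqrt(T)) - r*K*exp(-rT)*N(d2) + q*S*exp(-qT)*N(d1)
N(d1) = 0.6821869517; N(d2) = 0.5310236296; sqrt(T) = 1.4142135624
Term 1 = -93.3300 * 1.0000000000 * 0.3565814214 * 0.2800 / (2 * 1.4142135624) = -3.2945265780
Term 2 = -0.0610 * 94.5300 * 0.8851483685 * 0.5310236296 = -2.7103751880
Term 3 = 0 (no dividend yield, q = 0)
Theta = -3.2945265780 + (-2.7103751880) + (0.0000000000) = -6.004902


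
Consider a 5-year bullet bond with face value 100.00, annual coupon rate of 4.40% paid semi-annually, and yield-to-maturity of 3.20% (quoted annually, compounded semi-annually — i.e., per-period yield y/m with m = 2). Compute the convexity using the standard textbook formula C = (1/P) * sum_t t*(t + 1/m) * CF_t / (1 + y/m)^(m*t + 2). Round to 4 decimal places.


Answer: Convexity = 23.5106

Derivation:
Coupon per period c = face * coupon_rate / m = 2.200000
Periods per year m = 2; per-period yield y/m = 0.016000
Number of cashflows N = 10
Cashflows (t years, CF_t, discount factor 1/(1+y/m)^(m*t), PV):
  t = 0.5000: CF_t = 2.200000, DF = 0.984252, PV = 2.165354
  t = 1.0000: CF_t = 2.200000, DF = 0.968752, PV = 2.131254
  t = 1.5000: CF_t = 2.200000, DF = 0.953496, PV = 2.097691
  t = 2.0000: CF_t = 2.200000, DF = 0.938480, PV = 2.064657
  t = 2.5000: CF_t = 2.200000, DF = 0.923701, PV = 2.032142
  t = 3.0000: CF_t = 2.200000, DF = 0.909155, PV = 2.000140
  t = 3.5000: CF_t = 2.200000, DF = 0.894837, PV = 1.968642
  t = 4.0000: CF_t = 2.200000, DF = 0.880745, PV = 1.937640
  t = 4.5000: CF_t = 2.200000, DF = 0.866875, PV = 1.907126
  t = 5.0000: CF_t = 102.200000, DF = 0.853224, PV = 87.199464
Price P = sum_t PV_t = 105.504111
Convexity numerator sum_t t*(t + 1/m) * CF_t / (1+y/m)^(m*t + 2):
  t = 0.5000: term = 1.048846
  t = 1.0000: term = 3.096985
  t = 1.5000: term = 6.096427
  t = 2.0000: term = 10.000701
  t = 2.5000: term = 14.764814
  t = 3.0000: term = 20.345217
  t = 3.5000: term = 26.699759
  t = 4.0000: term = 33.787659
  t = 4.5000: term = 41.569463
  t = 5.0000: term = 2323.052872
Convexity = (1/P) * sum = 2480.462742 / 105.504111 = 23.510579


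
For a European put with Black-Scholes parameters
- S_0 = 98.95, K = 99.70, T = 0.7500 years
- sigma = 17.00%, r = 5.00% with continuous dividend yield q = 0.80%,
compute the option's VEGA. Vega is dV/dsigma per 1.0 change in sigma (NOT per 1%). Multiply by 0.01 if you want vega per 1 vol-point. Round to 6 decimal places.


d1 = 0.2362822623; d2 = 0.0890579437
phi(d1) = 0.3879599420; exp(-qT) = 0.9940179641; exp(-rT) = 0.9631944177
Vega = S * exp(-qT) * phi(d1) * sqrt(T) = 98.9500 * 0.9940179641 * 0.3879599420 * 0.8660254038 = 33.046658

Answer: Vega = 33.046658
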